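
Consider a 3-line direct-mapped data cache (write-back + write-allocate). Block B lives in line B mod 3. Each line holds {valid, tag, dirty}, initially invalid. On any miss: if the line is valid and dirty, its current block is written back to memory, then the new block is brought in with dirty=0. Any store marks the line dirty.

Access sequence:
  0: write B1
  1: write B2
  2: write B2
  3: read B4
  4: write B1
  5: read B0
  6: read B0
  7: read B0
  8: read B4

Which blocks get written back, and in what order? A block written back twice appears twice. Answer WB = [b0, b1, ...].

  0 | W B1 → L1 miss [D]
  1 | W B2 → L2 miss [D]
  2 | W B2 → L2 hit [D]
  3 | R B4 → L1 miss wb→B1 [-]
  4 | W B1 → L1 miss [D]
  5 | R B0 → L0 miss [-]
  6 | R B0 → L0 hit [-]
  7 | R B0 → L0 hit [-]
  8 | R B4 → L1 miss wb→B1 [-]

WB = [1, 1]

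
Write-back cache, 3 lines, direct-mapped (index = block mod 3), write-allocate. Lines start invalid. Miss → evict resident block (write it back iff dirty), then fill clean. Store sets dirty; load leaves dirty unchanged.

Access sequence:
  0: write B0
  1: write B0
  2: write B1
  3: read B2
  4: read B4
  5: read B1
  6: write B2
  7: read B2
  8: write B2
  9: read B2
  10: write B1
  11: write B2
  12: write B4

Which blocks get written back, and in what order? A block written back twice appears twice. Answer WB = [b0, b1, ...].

WB = [1, 1]

0: W B0 -> L0 miss  d=D]
1: W B0 -> L0 hit  d=D]
2: W B1 -> L1 miss  d=D]
3: R B2 -> L2 miss  d=-]
4: R B4 -> L1 miss wb->B1  d=-]
5: R B1 -> L1 miss  d=-]
6: W B2 -> L2 hit  d=D]
7: R B2 -> L2 hit  d=D]
8: W B2 -> L2 hit  d=D]
9: R B2 -> L2 hit  d=D]
10: W B1 -> L1 hit  d=D]
11: W B2 -> L2 hit  d=D]
12: W B4 -> L1 miss wb->B1  d=D]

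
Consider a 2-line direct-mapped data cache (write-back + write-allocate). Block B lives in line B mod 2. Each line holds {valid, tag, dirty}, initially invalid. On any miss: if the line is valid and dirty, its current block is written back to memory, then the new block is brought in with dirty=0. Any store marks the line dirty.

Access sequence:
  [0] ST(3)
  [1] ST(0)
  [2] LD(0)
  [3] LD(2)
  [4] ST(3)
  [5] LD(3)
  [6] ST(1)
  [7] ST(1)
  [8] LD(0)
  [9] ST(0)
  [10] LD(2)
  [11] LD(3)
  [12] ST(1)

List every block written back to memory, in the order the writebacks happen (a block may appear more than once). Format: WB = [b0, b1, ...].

0: W B3 → L1 miss [D]
1: W B0 → L0 miss [D]
2: R B0 → L0 hit [D]
3: R B2 → L0 miss wb→B0 [-]
4: W B3 → L1 hit [D]
5: R B3 → L1 hit [D]
6: W B1 → L1 miss wb→B3 [D]
7: W B1 → L1 hit [D]
8: R B0 → L0 miss [-]
9: W B0 → L0 hit [D]
10: R B2 → L0 miss wb→B0 [-]
11: R B3 → L1 miss wb→B1 [-]
12: W B1 → L1 miss [D]

WB = [0, 3, 0, 1]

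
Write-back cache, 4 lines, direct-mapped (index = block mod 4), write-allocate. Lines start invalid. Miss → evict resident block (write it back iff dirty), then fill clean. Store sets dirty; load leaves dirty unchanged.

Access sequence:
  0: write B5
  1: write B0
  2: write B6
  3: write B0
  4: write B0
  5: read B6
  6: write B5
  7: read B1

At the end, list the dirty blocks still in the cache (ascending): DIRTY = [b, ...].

0: W B5 → L1 miss [D]
1: W B0 → L0 miss [D]
2: W B6 → L2 miss [D]
3: W B0 → L0 hit [D]
4: W B0 → L0 hit [D]
5: R B6 → L2 hit [D]
6: W B5 → L1 hit [D]
7: R B1 → L1 miss wb→B5 [-]

DIRTY = [0, 6]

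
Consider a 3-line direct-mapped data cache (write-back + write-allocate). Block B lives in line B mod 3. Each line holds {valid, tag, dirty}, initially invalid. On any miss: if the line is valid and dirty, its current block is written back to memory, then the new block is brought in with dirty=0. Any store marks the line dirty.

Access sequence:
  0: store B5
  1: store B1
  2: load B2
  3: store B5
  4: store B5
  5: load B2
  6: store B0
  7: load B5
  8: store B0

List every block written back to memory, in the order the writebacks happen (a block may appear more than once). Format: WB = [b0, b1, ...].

0: W B5 → L2 miss [D]
1: W B1 → L1 miss [D]
2: R B2 → L2 miss wb→B5 [-]
3: W B5 → L2 miss [D]
4: W B5 → L2 hit [D]
5: R B2 → L2 miss wb→B5 [-]
6: W B0 → L0 miss [D]
7: R B5 → L2 miss [-]
8: W B0 → L0 hit [D]

WB = [5, 5]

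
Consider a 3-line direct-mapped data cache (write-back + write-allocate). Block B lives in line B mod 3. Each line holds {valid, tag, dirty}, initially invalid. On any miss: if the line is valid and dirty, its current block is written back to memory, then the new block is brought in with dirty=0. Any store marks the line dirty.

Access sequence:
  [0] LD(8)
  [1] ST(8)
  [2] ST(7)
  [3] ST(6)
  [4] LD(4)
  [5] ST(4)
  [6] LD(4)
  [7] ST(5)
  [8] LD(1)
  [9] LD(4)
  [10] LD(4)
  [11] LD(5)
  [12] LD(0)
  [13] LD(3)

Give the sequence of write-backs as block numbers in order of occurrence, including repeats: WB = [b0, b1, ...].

0: R B8 -> L2 miss  d=-]
1: W B8 -> L2 hit  d=D]
2: W B7 -> L1 miss  d=D]
3: W B6 -> L0 miss  d=D]
4: R B4 -> L1 miss wb->B7  d=-]
5: W B4 -> L1 hit  d=D]
6: R B4 -> L1 hit  d=D]
7: W B5 -> L2 miss wb->B8  d=D]
8: R B1 -> L1 miss wb->B4  d=-]
9: R B4 -> L1 miss  d=-]
10: R B4 -> L1 hit  d=-]
11: R B5 -> L2 hit  d=D]
12: R B0 -> L0 miss wb->B6  d=-]
13: R B3 -> L0 miss  d=-]

WB = [7, 8, 4, 6]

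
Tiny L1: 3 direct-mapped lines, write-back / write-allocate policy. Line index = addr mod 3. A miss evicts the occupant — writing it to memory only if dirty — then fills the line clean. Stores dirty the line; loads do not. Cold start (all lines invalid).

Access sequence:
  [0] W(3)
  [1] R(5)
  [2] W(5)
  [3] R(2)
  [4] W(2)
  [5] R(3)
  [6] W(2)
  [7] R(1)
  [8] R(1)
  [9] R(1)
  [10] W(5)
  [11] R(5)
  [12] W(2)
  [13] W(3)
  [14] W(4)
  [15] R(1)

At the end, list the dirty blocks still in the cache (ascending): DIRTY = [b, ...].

DIRTY = [2, 3]

0: W B3 -> L0 miss  d=D]
1: R B5 -> L2 miss  d=-]
2: W B5 -> L2 hit  d=D]
3: R B2 -> L2 miss wb->B5  d=-]
4: W B2 -> L2 hit  d=D]
5: R B3 -> L0 hit  d=D]
6: W B2 -> L2 hit  d=D]
7: R B1 -> L1 miss  d=-]
8: R B1 -> L1 hit  d=-]
9: R B1 -> L1 hit  d=-]
10: W B5 -> L2 miss wb->B2  d=D]
11: R B5 -> L2 hit  d=D]
12: W B2 -> L2 miss wb->B5  d=D]
13: W B3 -> L0 hit  d=D]
14: W B4 -> L1 miss  d=D]
15: R B1 -> L1 miss wb->B4  d=-]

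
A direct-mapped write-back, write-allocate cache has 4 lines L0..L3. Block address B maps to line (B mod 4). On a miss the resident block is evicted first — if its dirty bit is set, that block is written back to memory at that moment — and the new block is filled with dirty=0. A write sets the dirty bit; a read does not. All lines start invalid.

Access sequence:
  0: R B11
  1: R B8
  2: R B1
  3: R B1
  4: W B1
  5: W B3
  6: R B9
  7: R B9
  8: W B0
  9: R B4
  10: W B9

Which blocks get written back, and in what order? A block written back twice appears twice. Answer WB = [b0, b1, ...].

WB = [1, 0]

0: R B11 → L3 miss [-]
1: R B8 → L0 miss [-]
2: R B1 → L1 miss [-]
3: R B1 → L1 hit [-]
4: W B1 → L1 hit [D]
5: W B3 → L3 miss [D]
6: R B9 → L1 miss wb→B1 [-]
7: R B9 → L1 hit [-]
8: W B0 → L0 miss [D]
9: R B4 → L0 miss wb→B0 [-]
10: W B9 → L1 hit [D]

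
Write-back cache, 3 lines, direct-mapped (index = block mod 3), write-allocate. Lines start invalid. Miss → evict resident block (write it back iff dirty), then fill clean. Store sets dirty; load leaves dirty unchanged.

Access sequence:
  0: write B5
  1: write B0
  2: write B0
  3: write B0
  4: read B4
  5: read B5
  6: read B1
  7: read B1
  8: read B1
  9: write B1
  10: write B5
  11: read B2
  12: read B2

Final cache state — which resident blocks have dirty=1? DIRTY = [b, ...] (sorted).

DIRTY = [0, 1]

  0 | W B5 → L2 miss [D]
  1 | W B0 → L0 miss [D]
  2 | W B0 → L0 hit [D]
  3 | W B0 → L0 hit [D]
  4 | R B4 → L1 miss [-]
  5 | R B5 → L2 hit [D]
  6 | R B1 → L1 miss [-]
  7 | R B1 → L1 hit [-]
  8 | R B1 → L1 hit [-]
  9 | W B1 → L1 hit [D]
  10 | W B5 → L2 hit [D]
  11 | R B2 → L2 miss wb→B5 [-]
  12 | R B2 → L2 hit [-]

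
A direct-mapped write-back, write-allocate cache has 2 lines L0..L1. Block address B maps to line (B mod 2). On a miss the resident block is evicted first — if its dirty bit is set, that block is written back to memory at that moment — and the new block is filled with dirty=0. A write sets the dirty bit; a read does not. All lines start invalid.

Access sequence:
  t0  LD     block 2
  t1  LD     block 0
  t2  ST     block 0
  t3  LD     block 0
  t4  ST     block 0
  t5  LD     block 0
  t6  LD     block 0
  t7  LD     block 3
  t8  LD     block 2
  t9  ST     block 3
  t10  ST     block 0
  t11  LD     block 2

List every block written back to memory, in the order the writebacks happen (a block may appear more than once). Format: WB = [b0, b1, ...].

  0 | R B2 → L0 miss [-]
  1 | R B0 → L0 miss [-]
  2 | W B0 → L0 hit [D]
  3 | R B0 → L0 hit [D]
  4 | W B0 → L0 hit [D]
  5 | R B0 → L0 hit [D]
  6 | R B0 → L0 hit [D]
  7 | R B3 → L1 miss [-]
  8 | R B2 → L0 miss wb→B0 [-]
  9 | W B3 → L1 hit [D]
  10 | W B0 → L0 miss [D]
  11 | R B2 → L0 miss wb→B0 [-]

WB = [0, 0]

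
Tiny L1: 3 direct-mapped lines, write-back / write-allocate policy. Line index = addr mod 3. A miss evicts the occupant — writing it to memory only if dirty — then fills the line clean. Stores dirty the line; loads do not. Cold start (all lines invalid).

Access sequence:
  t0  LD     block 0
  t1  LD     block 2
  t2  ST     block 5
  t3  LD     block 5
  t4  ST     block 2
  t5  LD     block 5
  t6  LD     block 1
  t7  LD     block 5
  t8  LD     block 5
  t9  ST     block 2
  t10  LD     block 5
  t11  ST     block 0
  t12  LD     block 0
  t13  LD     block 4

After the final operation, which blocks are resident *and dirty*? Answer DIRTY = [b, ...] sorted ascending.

DIRTY = [0]

  0 | R B0 → L0 miss [-]
  1 | R B2 → L2 miss [-]
  2 | W B5 → L2 miss [D]
  3 | R B5 → L2 hit [D]
  4 | W B2 → L2 miss wb→B5 [D]
  5 | R B5 → L2 miss wb→B2 [-]
  6 | R B1 → L1 miss [-]
  7 | R B5 → L2 hit [-]
  8 | R B5 → L2 hit [-]
  9 | W B2 → L2 miss [D]
  10 | R B5 → L2 miss wb→B2 [-]
  11 | W B0 → L0 hit [D]
  12 | R B0 → L0 hit [D]
  13 | R B4 → L1 miss [-]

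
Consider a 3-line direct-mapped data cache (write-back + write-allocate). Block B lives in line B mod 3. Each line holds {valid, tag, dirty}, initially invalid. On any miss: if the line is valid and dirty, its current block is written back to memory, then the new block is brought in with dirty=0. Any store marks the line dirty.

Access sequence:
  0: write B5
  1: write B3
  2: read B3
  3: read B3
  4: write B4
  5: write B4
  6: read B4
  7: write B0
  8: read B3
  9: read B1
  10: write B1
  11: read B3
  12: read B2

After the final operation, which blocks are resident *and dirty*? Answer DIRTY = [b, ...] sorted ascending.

DIRTY = [1]

0: W B5 → L2 miss [D]
1: W B3 → L0 miss [D]
2: R B3 → L0 hit [D]
3: R B3 → L0 hit [D]
4: W B4 → L1 miss [D]
5: W B4 → L1 hit [D]
6: R B4 → L1 hit [D]
7: W B0 → L0 miss wb→B3 [D]
8: R B3 → L0 miss wb→B0 [-]
9: R B1 → L1 miss wb→B4 [-]
10: W B1 → L1 hit [D]
11: R B3 → L0 hit [-]
12: R B2 → L2 miss wb→B5 [-]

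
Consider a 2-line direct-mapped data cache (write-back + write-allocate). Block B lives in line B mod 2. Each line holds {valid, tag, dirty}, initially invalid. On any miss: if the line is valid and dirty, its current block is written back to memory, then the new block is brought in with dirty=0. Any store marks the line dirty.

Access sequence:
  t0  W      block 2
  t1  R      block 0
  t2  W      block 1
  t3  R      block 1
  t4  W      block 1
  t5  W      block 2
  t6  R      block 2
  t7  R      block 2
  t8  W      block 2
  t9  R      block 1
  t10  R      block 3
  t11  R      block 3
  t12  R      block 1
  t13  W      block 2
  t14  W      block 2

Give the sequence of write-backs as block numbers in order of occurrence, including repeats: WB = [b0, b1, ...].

WB = [2, 1]

0: W B2 → L0 miss [D]
1: R B0 → L0 miss wb→B2 [-]
2: W B1 → L1 miss [D]
3: R B1 → L1 hit [D]
4: W B1 → L1 hit [D]
5: W B2 → L0 miss [D]
6: R B2 → L0 hit [D]
7: R B2 → L0 hit [D]
8: W B2 → L0 hit [D]
9: R B1 → L1 hit [D]
10: R B3 → L1 miss wb→B1 [-]
11: R B3 → L1 hit [-]
12: R B1 → L1 miss [-]
13: W B2 → L0 hit [D]
14: W B2 → L0 hit [D]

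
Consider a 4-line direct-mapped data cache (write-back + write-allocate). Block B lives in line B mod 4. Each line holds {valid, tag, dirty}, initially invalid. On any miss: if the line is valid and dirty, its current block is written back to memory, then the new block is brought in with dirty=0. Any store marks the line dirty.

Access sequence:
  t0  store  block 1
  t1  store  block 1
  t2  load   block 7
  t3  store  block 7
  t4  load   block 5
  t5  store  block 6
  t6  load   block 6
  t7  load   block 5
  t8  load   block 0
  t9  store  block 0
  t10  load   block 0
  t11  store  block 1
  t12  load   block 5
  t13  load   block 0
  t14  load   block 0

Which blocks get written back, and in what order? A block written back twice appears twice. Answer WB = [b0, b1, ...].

0: W B1 → L1 miss [D]
1: W B1 → L1 hit [D]
2: R B7 → L3 miss [-]
3: W B7 → L3 hit [D]
4: R B5 → L1 miss wb→B1 [-]
5: W B6 → L2 miss [D]
6: R B6 → L2 hit [D]
7: R B5 → L1 hit [-]
8: R B0 → L0 miss [-]
9: W B0 → L0 hit [D]
10: R B0 → L0 hit [D]
11: W B1 → L1 miss [D]
12: R B5 → L1 miss wb→B1 [-]
13: R B0 → L0 hit [D]
14: R B0 → L0 hit [D]

WB = [1, 1]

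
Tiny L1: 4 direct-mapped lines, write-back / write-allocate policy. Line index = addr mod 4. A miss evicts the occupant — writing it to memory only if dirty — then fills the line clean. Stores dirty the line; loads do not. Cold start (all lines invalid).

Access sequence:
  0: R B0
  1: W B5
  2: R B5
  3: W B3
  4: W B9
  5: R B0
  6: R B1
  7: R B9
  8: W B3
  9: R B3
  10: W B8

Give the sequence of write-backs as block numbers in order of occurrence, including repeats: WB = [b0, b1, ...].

  0 | R B0 → L0 miss [-]
  1 | W B5 → L1 miss [D]
  2 | R B5 → L1 hit [D]
  3 | W B3 → L3 miss [D]
  4 | W B9 → L1 miss wb→B5 [D]
  5 | R B0 → L0 hit [-]
  6 | R B1 → L1 miss wb→B9 [-]
  7 | R B9 → L1 miss [-]
  8 | W B3 → L3 hit [D]
  9 | R B3 → L3 hit [D]
  10 | W B8 → L0 miss [D]

WB = [5, 9]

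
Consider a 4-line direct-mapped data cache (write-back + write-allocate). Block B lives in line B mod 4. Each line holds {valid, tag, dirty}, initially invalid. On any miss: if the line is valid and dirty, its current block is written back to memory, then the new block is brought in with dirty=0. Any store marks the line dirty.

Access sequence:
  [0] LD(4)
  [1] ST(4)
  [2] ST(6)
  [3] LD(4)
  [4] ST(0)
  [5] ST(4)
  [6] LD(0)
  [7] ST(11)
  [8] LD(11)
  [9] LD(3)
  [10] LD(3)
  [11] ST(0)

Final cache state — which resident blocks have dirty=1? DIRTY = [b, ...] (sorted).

DIRTY = [0, 6]

  0 | R B4 → L0 miss [-]
  1 | W B4 → L0 hit [D]
  2 | W B6 → L2 miss [D]
  3 | R B4 → L0 hit [D]
  4 | W B0 → L0 miss wb→B4 [D]
  5 | W B4 → L0 miss wb→B0 [D]
  6 | R B0 → L0 miss wb→B4 [-]
  7 | W B11 → L3 miss [D]
  8 | R B11 → L3 hit [D]
  9 | R B3 → L3 miss wb→B11 [-]
  10 | R B3 → L3 hit [-]
  11 | W B0 → L0 hit [D]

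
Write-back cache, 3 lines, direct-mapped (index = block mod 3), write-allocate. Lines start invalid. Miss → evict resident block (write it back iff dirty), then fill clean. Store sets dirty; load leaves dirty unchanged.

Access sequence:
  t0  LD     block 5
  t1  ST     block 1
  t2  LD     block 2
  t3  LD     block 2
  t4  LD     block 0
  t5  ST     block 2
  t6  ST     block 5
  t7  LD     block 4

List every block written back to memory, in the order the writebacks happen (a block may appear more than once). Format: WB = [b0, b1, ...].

WB = [2, 1]

0: R B5 → L2 miss [-]
1: W B1 → L1 miss [D]
2: R B2 → L2 miss [-]
3: R B2 → L2 hit [-]
4: R B0 → L0 miss [-]
5: W B2 → L2 hit [D]
6: W B5 → L2 miss wb→B2 [D]
7: R B4 → L1 miss wb→B1 [-]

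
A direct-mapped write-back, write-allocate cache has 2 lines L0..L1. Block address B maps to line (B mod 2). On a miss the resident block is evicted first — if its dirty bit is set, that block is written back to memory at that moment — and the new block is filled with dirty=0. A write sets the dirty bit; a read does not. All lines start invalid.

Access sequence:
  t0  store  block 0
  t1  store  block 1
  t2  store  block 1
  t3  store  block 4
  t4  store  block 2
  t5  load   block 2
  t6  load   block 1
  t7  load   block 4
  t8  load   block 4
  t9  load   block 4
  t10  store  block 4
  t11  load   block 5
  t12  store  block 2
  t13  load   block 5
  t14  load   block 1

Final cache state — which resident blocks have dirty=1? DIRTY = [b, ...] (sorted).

0: W B0 -> L0 miss  d=D]
1: W B1 -> L1 miss  d=D]
2: W B1 -> L1 hit  d=D]
3: W B4 -> L0 miss wb->B0  d=D]
4: W B2 -> L0 miss wb->B4  d=D]
5: R B2 -> L0 hit  d=D]
6: R B1 -> L1 hit  d=D]
7: R B4 -> L0 miss wb->B2  d=-]
8: R B4 -> L0 hit  d=-]
9: R B4 -> L0 hit  d=-]
10: W B4 -> L0 hit  d=D]
11: R B5 -> L1 miss wb->B1  d=-]
12: W B2 -> L0 miss wb->B4  d=D]
13: R B5 -> L1 hit  d=-]
14: R B1 -> L1 miss  d=-]

DIRTY = [2]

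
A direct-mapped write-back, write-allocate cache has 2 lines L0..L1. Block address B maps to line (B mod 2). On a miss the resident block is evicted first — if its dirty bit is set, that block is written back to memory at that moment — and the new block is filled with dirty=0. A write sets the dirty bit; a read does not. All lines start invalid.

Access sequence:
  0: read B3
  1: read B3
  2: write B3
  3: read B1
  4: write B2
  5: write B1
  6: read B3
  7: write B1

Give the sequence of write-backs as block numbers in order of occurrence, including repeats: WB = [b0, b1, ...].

WB = [3, 1]

  0 | R B3 → L1 miss [-]
  1 | R B3 → L1 hit [-]
  2 | W B3 → L1 hit [D]
  3 | R B1 → L1 miss wb→B3 [-]
  4 | W B2 → L0 miss [D]
  5 | W B1 → L1 hit [D]
  6 | R B3 → L1 miss wb→B1 [-]
  7 | W B1 → L1 miss [D]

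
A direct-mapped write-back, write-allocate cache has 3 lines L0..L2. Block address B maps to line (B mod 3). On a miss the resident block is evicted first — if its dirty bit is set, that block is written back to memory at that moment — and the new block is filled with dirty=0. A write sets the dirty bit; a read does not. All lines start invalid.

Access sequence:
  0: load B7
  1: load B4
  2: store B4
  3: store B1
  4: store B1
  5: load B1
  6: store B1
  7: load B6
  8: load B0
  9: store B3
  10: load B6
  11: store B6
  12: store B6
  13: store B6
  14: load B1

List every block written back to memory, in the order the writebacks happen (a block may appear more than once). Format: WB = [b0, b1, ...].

0: R B7 -> L1 miss  d=-]
1: R B4 -> L1 miss  d=-]
2: W B4 -> L1 hit  d=D]
3: W B1 -> L1 miss wb->B4  d=D]
4: W B1 -> L1 hit  d=D]
5: R B1 -> L1 hit  d=D]
6: W B1 -> L1 hit  d=D]
7: R B6 -> L0 miss  d=-]
8: R B0 -> L0 miss  d=-]
9: W B3 -> L0 miss  d=D]
10: R B6 -> L0 miss wb->B3  d=-]
11: W B6 -> L0 hit  d=D]
12: W B6 -> L0 hit  d=D]
13: W B6 -> L0 hit  d=D]
14: R B1 -> L1 hit  d=D]

WB = [4, 3]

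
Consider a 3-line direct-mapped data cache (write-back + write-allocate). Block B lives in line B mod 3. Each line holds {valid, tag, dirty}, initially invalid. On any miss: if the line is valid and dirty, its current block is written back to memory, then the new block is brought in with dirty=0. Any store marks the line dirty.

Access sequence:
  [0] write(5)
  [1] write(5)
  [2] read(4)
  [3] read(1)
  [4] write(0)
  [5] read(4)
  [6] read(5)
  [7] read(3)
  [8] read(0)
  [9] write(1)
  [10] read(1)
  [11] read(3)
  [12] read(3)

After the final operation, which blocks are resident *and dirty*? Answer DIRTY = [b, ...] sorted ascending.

DIRTY = [1, 5]

0: W B5 → L2 miss [D]
1: W B5 → L2 hit [D]
2: R B4 → L1 miss [-]
3: R B1 → L1 miss [-]
4: W B0 → L0 miss [D]
5: R B4 → L1 miss [-]
6: R B5 → L2 hit [D]
7: R B3 → L0 miss wb→B0 [-]
8: R B0 → L0 miss [-]
9: W B1 → L1 miss [D]
10: R B1 → L1 hit [D]
11: R B3 → L0 miss [-]
12: R B3 → L0 hit [-]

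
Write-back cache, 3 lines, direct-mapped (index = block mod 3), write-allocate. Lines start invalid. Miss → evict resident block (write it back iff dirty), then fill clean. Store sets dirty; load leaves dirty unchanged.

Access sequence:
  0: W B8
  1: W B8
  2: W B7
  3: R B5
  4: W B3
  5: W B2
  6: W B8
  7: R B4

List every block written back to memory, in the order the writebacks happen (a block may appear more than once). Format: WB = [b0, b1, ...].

WB = [8, 2, 7]

0: W B8 -> L2 miss  d=D]
1: W B8 -> L2 hit  d=D]
2: W B7 -> L1 miss  d=D]
3: R B5 -> L2 miss wb->B8  d=-]
4: W B3 -> L0 miss  d=D]
5: W B2 -> L2 miss  d=D]
6: W B8 -> L2 miss wb->B2  d=D]
7: R B4 -> L1 miss wb->B7  d=-]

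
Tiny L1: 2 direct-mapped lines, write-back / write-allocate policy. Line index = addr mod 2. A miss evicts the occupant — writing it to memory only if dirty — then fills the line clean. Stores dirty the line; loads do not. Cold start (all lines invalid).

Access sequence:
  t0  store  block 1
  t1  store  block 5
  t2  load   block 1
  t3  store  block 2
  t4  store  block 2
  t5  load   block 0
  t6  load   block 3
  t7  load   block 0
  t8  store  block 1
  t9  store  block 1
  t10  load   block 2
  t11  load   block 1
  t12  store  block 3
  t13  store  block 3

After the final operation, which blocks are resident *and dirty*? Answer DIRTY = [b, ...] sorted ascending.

  0 | W B1 → L1 miss [D]
  1 | W B5 → L1 miss wb→B1 [D]
  2 | R B1 → L1 miss wb→B5 [-]
  3 | W B2 → L0 miss [D]
  4 | W B2 → L0 hit [D]
  5 | R B0 → L0 miss wb→B2 [-]
  6 | R B3 → L1 miss [-]
  7 | R B0 → L0 hit [-]
  8 | W B1 → L1 miss [D]
  9 | W B1 → L1 hit [D]
  10 | R B2 → L0 miss [-]
  11 | R B1 → L1 hit [D]
  12 | W B3 → L1 miss wb→B1 [D]
  13 | W B3 → L1 hit [D]

DIRTY = [3]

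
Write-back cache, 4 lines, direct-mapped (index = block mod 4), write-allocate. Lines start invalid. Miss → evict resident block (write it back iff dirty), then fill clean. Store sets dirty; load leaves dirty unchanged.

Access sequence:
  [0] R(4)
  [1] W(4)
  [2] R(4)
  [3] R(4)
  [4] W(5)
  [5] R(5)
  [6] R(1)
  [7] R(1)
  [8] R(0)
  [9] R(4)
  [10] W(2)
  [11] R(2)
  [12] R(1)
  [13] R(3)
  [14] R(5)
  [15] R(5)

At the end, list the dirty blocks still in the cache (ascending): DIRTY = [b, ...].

DIRTY = [2]

0: R B4 -> L0 miss  d=-]
1: W B4 -> L0 hit  d=D]
2: R B4 -> L0 hit  d=D]
3: R B4 -> L0 hit  d=D]
4: W B5 -> L1 miss  d=D]
5: R B5 -> L1 hit  d=D]
6: R B1 -> L1 miss wb->B5  d=-]
7: R B1 -> L1 hit  d=-]
8: R B0 -> L0 miss wb->B4  d=-]
9: R B4 -> L0 miss  d=-]
10: W B2 -> L2 miss  d=D]
11: R B2 -> L2 hit  d=D]
12: R B1 -> L1 hit  d=-]
13: R B3 -> L3 miss  d=-]
14: R B5 -> L1 miss  d=-]
15: R B5 -> L1 hit  d=-]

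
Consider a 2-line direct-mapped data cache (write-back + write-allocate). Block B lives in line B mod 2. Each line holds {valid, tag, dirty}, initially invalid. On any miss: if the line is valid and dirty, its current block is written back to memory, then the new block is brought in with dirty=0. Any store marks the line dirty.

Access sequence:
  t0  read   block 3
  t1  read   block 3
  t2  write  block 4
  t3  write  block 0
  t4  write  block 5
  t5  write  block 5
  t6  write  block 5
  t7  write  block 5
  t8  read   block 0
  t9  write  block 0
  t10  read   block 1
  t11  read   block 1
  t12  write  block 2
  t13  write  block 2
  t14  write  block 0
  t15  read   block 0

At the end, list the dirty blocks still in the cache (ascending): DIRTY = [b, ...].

  0 | R B3 → L1 miss [-]
  1 | R B3 → L1 hit [-]
  2 | W B4 → L0 miss [D]
  3 | W B0 → L0 miss wb→B4 [D]
  4 | W B5 → L1 miss [D]
  5 | W B5 → L1 hit [D]
  6 | W B5 → L1 hit [D]
  7 | W B5 → L1 hit [D]
  8 | R B0 → L0 hit [D]
  9 | W B0 → L0 hit [D]
  10 | R B1 → L1 miss wb→B5 [-]
  11 | R B1 → L1 hit [-]
  12 | W B2 → L0 miss wb→B0 [D]
  13 | W B2 → L0 hit [D]
  14 | W B0 → L0 miss wb→B2 [D]
  15 | R B0 → L0 hit [D]

DIRTY = [0]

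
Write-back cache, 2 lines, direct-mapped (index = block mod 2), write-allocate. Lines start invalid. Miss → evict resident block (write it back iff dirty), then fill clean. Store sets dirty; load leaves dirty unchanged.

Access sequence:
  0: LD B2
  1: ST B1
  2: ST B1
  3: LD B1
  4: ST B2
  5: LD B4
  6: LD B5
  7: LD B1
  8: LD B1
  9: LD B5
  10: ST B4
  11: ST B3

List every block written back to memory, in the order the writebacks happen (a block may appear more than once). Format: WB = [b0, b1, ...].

0: R B2 → L0 miss [-]
1: W B1 → L1 miss [D]
2: W B1 → L1 hit [D]
3: R B1 → L1 hit [D]
4: W B2 → L0 hit [D]
5: R B4 → L0 miss wb→B2 [-]
6: R B5 → L1 miss wb→B1 [-]
7: R B1 → L1 miss [-]
8: R B1 → L1 hit [-]
9: R B5 → L1 miss [-]
10: W B4 → L0 hit [D]
11: W B3 → L1 miss [D]

WB = [2, 1]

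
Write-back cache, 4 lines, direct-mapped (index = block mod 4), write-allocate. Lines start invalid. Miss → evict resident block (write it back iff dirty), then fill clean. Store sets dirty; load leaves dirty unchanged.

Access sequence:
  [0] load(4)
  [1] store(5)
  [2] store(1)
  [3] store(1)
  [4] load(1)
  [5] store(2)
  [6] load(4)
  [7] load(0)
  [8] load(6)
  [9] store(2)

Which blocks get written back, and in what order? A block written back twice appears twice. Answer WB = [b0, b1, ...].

  0 | R B4 → L0 miss [-]
  1 | W B5 → L1 miss [D]
  2 | W B1 → L1 miss wb→B5 [D]
  3 | W B1 → L1 hit [D]
  4 | R B1 → L1 hit [D]
  5 | W B2 → L2 miss [D]
  6 | R B4 → L0 hit [-]
  7 | R B0 → L0 miss [-]
  8 | R B6 → L2 miss wb→B2 [-]
  9 | W B2 → L2 miss [D]

WB = [5, 2]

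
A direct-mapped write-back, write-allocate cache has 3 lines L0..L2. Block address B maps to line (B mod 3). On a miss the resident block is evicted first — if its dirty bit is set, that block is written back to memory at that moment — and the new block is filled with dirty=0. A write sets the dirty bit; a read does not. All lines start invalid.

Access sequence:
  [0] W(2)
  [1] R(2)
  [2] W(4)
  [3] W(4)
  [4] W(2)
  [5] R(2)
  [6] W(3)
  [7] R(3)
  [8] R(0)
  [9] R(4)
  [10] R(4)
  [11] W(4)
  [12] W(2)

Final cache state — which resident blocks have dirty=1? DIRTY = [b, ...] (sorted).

DIRTY = [2, 4]

0: W B2 → L2 miss [D]
1: R B2 → L2 hit [D]
2: W B4 → L1 miss [D]
3: W B4 → L1 hit [D]
4: W B2 → L2 hit [D]
5: R B2 → L2 hit [D]
6: W B3 → L0 miss [D]
7: R B3 → L0 hit [D]
8: R B0 → L0 miss wb→B3 [-]
9: R B4 → L1 hit [D]
10: R B4 → L1 hit [D]
11: W B4 → L1 hit [D]
12: W B2 → L2 hit [D]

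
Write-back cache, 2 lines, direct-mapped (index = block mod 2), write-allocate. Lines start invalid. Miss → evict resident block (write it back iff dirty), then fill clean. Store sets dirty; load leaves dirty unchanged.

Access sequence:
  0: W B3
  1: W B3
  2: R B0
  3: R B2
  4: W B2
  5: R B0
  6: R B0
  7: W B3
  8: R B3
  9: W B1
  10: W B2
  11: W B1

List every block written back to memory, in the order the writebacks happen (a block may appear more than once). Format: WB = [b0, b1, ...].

0: W B3 -> L1 miss  d=D]
1: W B3 -> L1 hit  d=D]
2: R B0 -> L0 miss  d=-]
3: R B2 -> L0 miss  d=-]
4: W B2 -> L0 hit  d=D]
5: R B0 -> L0 miss wb->B2  d=-]
6: R B0 -> L0 hit  d=-]
7: W B3 -> L1 hit  d=D]
8: R B3 -> L1 hit  d=D]
9: W B1 -> L1 miss wb->B3  d=D]
10: W B2 -> L0 miss  d=D]
11: W B1 -> L1 hit  d=D]

WB = [2, 3]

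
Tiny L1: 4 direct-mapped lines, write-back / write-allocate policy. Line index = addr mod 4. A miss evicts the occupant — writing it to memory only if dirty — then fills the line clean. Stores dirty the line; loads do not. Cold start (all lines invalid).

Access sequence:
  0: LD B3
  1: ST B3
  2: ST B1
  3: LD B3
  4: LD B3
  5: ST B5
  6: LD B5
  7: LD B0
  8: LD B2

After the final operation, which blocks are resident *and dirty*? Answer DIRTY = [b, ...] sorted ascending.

DIRTY = [3, 5]

0: R B3 → L3 miss [-]
1: W B3 → L3 hit [D]
2: W B1 → L1 miss [D]
3: R B3 → L3 hit [D]
4: R B3 → L3 hit [D]
5: W B5 → L1 miss wb→B1 [D]
6: R B5 → L1 hit [D]
7: R B0 → L0 miss [-]
8: R B2 → L2 miss [-]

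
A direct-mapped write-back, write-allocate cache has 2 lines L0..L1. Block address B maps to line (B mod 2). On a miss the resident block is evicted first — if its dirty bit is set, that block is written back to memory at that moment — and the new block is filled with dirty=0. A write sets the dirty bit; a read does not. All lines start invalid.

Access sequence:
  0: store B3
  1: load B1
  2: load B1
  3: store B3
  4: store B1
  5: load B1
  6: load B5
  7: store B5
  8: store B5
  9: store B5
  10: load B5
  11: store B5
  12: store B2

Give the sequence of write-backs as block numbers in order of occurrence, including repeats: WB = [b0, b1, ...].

0: W B3 → L1 miss [D]
1: R B1 → L1 miss wb→B3 [-]
2: R B1 → L1 hit [-]
3: W B3 → L1 miss [D]
4: W B1 → L1 miss wb→B3 [D]
5: R B1 → L1 hit [D]
6: R B5 → L1 miss wb→B1 [-]
7: W B5 → L1 hit [D]
8: W B5 → L1 hit [D]
9: W B5 → L1 hit [D]
10: R B5 → L1 hit [D]
11: W B5 → L1 hit [D]
12: W B2 → L0 miss [D]

WB = [3, 3, 1]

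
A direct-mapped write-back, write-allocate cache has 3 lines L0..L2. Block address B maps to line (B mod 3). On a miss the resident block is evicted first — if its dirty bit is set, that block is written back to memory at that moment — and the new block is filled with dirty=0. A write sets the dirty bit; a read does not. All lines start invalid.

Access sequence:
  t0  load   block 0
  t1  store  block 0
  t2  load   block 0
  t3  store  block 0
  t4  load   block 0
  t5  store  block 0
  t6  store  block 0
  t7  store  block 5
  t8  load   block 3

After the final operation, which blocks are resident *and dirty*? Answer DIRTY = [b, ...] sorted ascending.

0: R B0 → L0 miss [-]
1: W B0 → L0 hit [D]
2: R B0 → L0 hit [D]
3: W B0 → L0 hit [D]
4: R B0 → L0 hit [D]
5: W B0 → L0 hit [D]
6: W B0 → L0 hit [D]
7: W B5 → L2 miss [D]
8: R B3 → L0 miss wb→B0 [-]

DIRTY = [5]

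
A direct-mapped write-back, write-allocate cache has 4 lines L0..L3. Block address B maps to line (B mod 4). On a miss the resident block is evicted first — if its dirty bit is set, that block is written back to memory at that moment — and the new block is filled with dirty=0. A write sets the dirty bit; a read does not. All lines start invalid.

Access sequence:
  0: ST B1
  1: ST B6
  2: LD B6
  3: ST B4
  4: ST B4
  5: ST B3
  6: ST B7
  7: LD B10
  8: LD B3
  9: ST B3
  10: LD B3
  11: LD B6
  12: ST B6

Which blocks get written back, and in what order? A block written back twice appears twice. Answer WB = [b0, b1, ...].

WB = [3, 6, 7]

0: W B1 -> L1 miss  d=D]
1: W B6 -> L2 miss  d=D]
2: R B6 -> L2 hit  d=D]
3: W B4 -> L0 miss  d=D]
4: W B4 -> L0 hit  d=D]
5: W B3 -> L3 miss  d=D]
6: W B7 -> L3 miss wb->B3  d=D]
7: R B10 -> L2 miss wb->B6  d=-]
8: R B3 -> L3 miss wb->B7  d=-]
9: W B3 -> L3 hit  d=D]
10: R B3 -> L3 hit  d=D]
11: R B6 -> L2 miss  d=-]
12: W B6 -> L2 hit  d=D]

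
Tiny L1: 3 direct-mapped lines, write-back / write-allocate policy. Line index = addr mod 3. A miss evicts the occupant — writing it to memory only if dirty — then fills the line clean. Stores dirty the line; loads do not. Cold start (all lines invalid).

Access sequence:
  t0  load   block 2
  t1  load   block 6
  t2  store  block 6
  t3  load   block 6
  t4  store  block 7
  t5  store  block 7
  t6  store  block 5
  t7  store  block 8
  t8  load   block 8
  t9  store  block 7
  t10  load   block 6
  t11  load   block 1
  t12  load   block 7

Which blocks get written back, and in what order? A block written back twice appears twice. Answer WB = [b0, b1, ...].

  0 | R B2 → L2 miss [-]
  1 | R B6 → L0 miss [-]
  2 | W B6 → L0 hit [D]
  3 | R B6 → L0 hit [D]
  4 | W B7 → L1 miss [D]
  5 | W B7 → L1 hit [D]
  6 | W B5 → L2 miss [D]
  7 | W B8 → L2 miss wb→B5 [D]
  8 | R B8 → L2 hit [D]
  9 | W B7 → L1 hit [D]
  10 | R B6 → L0 hit [D]
  11 | R B1 → L1 miss wb→B7 [-]
  12 | R B7 → L1 miss [-]

WB = [5, 7]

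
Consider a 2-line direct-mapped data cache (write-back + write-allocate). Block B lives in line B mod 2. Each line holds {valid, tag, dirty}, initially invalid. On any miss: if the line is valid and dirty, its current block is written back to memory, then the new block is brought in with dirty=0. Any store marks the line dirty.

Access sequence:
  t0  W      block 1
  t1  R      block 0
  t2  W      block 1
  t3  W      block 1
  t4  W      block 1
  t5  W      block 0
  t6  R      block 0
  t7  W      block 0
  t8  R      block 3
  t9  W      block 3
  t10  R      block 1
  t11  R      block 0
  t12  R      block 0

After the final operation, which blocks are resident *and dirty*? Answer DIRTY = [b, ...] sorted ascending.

DIRTY = [0]

0: W B1 → L1 miss [D]
1: R B0 → L0 miss [-]
2: W B1 → L1 hit [D]
3: W B1 → L1 hit [D]
4: W B1 → L1 hit [D]
5: W B0 → L0 hit [D]
6: R B0 → L0 hit [D]
7: W B0 → L0 hit [D]
8: R B3 → L1 miss wb→B1 [-]
9: W B3 → L1 hit [D]
10: R B1 → L1 miss wb→B3 [-]
11: R B0 → L0 hit [D]
12: R B0 → L0 hit [D]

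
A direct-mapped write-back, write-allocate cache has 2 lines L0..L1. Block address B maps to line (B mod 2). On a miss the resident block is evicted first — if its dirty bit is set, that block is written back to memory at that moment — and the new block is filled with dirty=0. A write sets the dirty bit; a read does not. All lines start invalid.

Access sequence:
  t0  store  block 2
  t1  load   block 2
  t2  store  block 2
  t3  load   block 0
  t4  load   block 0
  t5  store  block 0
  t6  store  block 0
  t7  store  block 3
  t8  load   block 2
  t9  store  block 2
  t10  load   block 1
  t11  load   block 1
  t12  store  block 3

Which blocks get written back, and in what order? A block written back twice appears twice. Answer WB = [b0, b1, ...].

WB = [2, 0, 3]

0: W B2 → L0 miss [D]
1: R B2 → L0 hit [D]
2: W B2 → L0 hit [D]
3: R B0 → L0 miss wb→B2 [-]
4: R B0 → L0 hit [-]
5: W B0 → L0 hit [D]
6: W B0 → L0 hit [D]
7: W B3 → L1 miss [D]
8: R B2 → L0 miss wb→B0 [-]
9: W B2 → L0 hit [D]
10: R B1 → L1 miss wb→B3 [-]
11: R B1 → L1 hit [-]
12: W B3 → L1 miss [D]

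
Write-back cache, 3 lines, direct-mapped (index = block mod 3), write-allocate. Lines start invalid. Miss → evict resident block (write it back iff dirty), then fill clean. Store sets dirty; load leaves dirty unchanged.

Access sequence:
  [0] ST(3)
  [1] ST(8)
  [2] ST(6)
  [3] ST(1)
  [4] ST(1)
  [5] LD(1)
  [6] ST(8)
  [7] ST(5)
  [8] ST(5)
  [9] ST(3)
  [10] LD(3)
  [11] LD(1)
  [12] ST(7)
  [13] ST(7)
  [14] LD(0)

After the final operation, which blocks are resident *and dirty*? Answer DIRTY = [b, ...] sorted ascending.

DIRTY = [5, 7]

  0 | W B3 → L0 miss [D]
  1 | W B8 → L2 miss [D]
  2 | W B6 → L0 miss wb→B3 [D]
  3 | W B1 → L1 miss [D]
  4 | W B1 → L1 hit [D]
  5 | R B1 → L1 hit [D]
  6 | W B8 → L2 hit [D]
  7 | W B5 → L2 miss wb→B8 [D]
  8 | W B5 → L2 hit [D]
  9 | W B3 → L0 miss wb→B6 [D]
  10 | R B3 → L0 hit [D]
  11 | R B1 → L1 hit [D]
  12 | W B7 → L1 miss wb→B1 [D]
  13 | W B7 → L1 hit [D]
  14 | R B0 → L0 miss wb→B3 [-]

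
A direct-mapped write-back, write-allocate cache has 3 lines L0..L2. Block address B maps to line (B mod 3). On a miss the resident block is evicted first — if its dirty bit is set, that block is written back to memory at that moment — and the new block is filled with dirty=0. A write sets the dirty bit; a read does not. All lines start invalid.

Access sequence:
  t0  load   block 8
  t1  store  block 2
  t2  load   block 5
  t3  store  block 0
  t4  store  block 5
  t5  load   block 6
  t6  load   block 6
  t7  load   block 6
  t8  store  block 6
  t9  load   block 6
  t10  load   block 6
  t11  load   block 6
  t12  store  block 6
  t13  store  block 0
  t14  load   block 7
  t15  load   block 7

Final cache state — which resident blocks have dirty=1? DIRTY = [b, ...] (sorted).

0: R B8 -> L2 miss  d=-]
1: W B2 -> L2 miss  d=D]
2: R B5 -> L2 miss wb->B2  d=-]
3: W B0 -> L0 miss  d=D]
4: W B5 -> L2 hit  d=D]
5: R B6 -> L0 miss wb->B0  d=-]
6: R B6 -> L0 hit  d=-]
7: R B6 -> L0 hit  d=-]
8: W B6 -> L0 hit  d=D]
9: R B6 -> L0 hit  d=D]
10: R B6 -> L0 hit  d=D]
11: R B6 -> L0 hit  d=D]
12: W B6 -> L0 hit  d=D]
13: W B0 -> L0 miss wb->B6  d=D]
14: R B7 -> L1 miss  d=-]
15: R B7 -> L1 hit  d=-]

DIRTY = [0, 5]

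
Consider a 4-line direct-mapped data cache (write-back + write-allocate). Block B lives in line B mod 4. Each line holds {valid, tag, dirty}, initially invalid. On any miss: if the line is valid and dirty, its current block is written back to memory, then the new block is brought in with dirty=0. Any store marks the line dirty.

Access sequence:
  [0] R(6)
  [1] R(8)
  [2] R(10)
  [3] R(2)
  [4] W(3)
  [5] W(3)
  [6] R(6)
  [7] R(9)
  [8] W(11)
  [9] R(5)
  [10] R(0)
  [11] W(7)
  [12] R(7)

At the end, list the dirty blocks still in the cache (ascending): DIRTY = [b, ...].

0: R B6 → L2 miss [-]
1: R B8 → L0 miss [-]
2: R B10 → L2 miss [-]
3: R B2 → L2 miss [-]
4: W B3 → L3 miss [D]
5: W B3 → L3 hit [D]
6: R B6 → L2 miss [-]
7: R B9 → L1 miss [-]
8: W B11 → L3 miss wb→B3 [D]
9: R B5 → L1 miss [-]
10: R B0 → L0 miss [-]
11: W B7 → L3 miss wb→B11 [D]
12: R B7 → L3 hit [D]

DIRTY = [7]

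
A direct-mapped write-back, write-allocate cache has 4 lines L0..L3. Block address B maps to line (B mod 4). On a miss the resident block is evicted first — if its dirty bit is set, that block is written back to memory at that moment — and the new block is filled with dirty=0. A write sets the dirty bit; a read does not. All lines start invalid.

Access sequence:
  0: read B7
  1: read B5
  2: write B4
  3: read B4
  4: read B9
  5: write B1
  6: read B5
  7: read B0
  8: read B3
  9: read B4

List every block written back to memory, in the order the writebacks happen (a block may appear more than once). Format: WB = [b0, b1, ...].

  0 | R B7 → L3 miss [-]
  1 | R B5 → L1 miss [-]
  2 | W B4 → L0 miss [D]
  3 | R B4 → L0 hit [D]
  4 | R B9 → L1 miss [-]
  5 | W B1 → L1 miss [D]
  6 | R B5 → L1 miss wb→B1 [-]
  7 | R B0 → L0 miss wb→B4 [-]
  8 | R B3 → L3 miss [-]
  9 | R B4 → L0 miss [-]

WB = [1, 4]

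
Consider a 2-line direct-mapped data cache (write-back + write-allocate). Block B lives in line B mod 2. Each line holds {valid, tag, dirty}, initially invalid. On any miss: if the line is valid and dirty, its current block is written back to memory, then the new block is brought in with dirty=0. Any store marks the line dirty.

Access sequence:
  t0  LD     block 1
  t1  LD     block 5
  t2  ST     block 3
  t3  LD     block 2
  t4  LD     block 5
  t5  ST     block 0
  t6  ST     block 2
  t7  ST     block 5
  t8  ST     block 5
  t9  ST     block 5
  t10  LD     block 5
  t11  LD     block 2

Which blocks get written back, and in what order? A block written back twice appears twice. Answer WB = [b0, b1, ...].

WB = [3, 0]

0: R B1 → L1 miss [-]
1: R B5 → L1 miss [-]
2: W B3 → L1 miss [D]
3: R B2 → L0 miss [-]
4: R B5 → L1 miss wb→B3 [-]
5: W B0 → L0 miss [D]
6: W B2 → L0 miss wb→B0 [D]
7: W B5 → L1 hit [D]
8: W B5 → L1 hit [D]
9: W B5 → L1 hit [D]
10: R B5 → L1 hit [D]
11: R B2 → L0 hit [D]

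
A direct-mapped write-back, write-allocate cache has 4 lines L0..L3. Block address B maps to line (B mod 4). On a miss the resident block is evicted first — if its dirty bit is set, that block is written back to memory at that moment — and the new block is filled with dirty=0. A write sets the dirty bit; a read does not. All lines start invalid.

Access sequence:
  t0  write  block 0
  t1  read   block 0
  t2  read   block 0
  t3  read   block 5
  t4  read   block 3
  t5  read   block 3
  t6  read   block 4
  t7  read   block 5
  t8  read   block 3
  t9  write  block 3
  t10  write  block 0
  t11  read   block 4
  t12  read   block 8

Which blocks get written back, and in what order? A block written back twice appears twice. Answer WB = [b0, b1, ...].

0: W B0 -> L0 miss  d=D]
1: R B0 -> L0 hit  d=D]
2: R B0 -> L0 hit  d=D]
3: R B5 -> L1 miss  d=-]
4: R B3 -> L3 miss  d=-]
5: R B3 -> L3 hit  d=-]
6: R B4 -> L0 miss wb->B0  d=-]
7: R B5 -> L1 hit  d=-]
8: R B3 -> L3 hit  d=-]
9: W B3 -> L3 hit  d=D]
10: W B0 -> L0 miss  d=D]
11: R B4 -> L0 miss wb->B0  d=-]
12: R B8 -> L0 miss  d=-]

WB = [0, 0]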